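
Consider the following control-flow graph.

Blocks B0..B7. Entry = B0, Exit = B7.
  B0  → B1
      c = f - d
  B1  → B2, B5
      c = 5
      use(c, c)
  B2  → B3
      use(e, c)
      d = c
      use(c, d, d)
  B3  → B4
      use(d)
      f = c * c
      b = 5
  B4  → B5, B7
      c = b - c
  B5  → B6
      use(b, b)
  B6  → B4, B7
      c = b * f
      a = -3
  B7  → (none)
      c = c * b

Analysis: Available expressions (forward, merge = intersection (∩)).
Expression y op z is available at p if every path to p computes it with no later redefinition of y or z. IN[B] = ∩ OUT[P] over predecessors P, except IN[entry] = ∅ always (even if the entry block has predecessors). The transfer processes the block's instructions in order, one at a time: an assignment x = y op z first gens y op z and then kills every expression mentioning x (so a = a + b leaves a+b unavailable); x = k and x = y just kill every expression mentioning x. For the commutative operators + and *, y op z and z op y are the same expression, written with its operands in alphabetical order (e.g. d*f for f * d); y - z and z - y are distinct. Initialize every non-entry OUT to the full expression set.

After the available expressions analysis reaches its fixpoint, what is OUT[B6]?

Per-block solution:
  B0:   IN={}   OUT={f-d}
  B1:   IN={f-d}   OUT={f-d}
  B2:   IN={f-d}   OUT={}
  B3:   IN={}   OUT={c*c}
  B4:   IN={}   OUT={}
  B5:   IN={}   OUT={}
  B6:   IN={}   OUT={b*f}
  B7:   IN={}   OUT={}

Merge at B6: IN[B6] = OUT[B5] = {}
Applying B6's transfer function to that IN value gives OUT[B6] (row B6 above).

Answer: {b*f}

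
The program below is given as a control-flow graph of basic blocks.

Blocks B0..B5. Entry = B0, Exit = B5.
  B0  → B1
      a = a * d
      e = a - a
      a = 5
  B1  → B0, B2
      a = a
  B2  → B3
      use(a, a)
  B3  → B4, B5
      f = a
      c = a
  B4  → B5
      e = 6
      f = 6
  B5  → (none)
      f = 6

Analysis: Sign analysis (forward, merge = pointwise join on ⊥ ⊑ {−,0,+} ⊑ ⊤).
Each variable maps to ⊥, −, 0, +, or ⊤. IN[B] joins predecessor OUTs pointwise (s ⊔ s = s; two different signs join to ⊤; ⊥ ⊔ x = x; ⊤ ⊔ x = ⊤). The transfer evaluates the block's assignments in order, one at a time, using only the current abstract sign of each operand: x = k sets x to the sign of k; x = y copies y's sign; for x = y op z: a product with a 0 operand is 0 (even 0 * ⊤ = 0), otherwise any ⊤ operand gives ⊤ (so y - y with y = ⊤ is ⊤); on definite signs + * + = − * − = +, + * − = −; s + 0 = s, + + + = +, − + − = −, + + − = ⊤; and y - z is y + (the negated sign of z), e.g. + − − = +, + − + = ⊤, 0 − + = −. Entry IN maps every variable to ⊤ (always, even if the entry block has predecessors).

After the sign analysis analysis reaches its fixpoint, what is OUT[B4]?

Converged values:
  B0:   IN=(all ⊤)   OUT={a:+; rest ⊤}
  B1:   IN={a:+; rest ⊤}   OUT={a:+; rest ⊤}
  B2:   IN={a:+; rest ⊤}   OUT={a:+; rest ⊤}
  B3:   IN={a:+; rest ⊤}   OUT={a:+, c:+, f:+; rest ⊤}
  B4:   IN={a:+, c:+, f:+; rest ⊤}   OUT={a:+, c:+, e:+, f:+; rest ⊤}
  B5:   IN={a:+, c:+, f:+; rest ⊤}   OUT={a:+, c:+, f:+; rest ⊤}

Merge at B4: IN[B4] = OUT[B3] = {a: +, b: ⊤, c: +, d: ⊤, e: ⊤, f: +}
Applying B4's transfer function to that IN value gives OUT[B4] (row B4 above).

Answer: {a: +, b: ⊤, c: +, d: ⊤, e: +, f: +}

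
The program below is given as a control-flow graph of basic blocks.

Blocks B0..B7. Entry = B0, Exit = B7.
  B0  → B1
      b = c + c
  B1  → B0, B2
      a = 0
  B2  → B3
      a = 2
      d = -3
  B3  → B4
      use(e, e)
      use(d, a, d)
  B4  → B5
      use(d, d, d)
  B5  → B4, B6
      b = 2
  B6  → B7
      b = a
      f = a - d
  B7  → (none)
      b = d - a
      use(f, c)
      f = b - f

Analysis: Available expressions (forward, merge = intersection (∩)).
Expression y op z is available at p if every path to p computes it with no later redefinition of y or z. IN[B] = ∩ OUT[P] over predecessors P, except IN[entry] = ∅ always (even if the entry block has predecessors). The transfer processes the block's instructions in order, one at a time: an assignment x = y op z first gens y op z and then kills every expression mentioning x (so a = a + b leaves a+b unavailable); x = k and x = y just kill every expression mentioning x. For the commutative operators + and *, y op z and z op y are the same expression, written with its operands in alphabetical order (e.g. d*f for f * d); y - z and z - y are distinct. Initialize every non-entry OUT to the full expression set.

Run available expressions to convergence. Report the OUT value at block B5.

Converged values:
  B0: | IN={} | OUT={c+c}
  B1: | IN={c+c} | OUT={c+c}
  B2: | IN={c+c} | OUT={c+c}
  B3: | IN={c+c} | OUT={c+c}
  B4: | IN={c+c} | OUT={c+c}
  B5: | IN={c+c} | OUT={c+c}
  B6: | IN={c+c} | OUT={a-d, c+c}
  B7: | IN={a-d, c+c} | OUT={a-d, c+c, d-a}

Merge at B5: IN[B5] = OUT[B4] = {c+c}
Applying B5's transfer function to that IN value gives OUT[B5] (row B5 above).

Answer: {c+c}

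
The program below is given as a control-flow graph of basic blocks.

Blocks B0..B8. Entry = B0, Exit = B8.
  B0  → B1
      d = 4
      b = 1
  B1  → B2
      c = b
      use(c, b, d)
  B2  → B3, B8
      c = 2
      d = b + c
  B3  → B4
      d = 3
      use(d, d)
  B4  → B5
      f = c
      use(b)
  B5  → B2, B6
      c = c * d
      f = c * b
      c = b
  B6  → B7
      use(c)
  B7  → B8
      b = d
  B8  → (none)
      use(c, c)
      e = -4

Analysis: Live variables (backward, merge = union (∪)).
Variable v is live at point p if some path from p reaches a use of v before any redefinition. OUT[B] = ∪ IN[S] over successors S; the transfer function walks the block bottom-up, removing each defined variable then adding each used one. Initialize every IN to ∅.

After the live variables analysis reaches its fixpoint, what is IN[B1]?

Answer: {b, d}

Derivation:
Per-block solution:
  B0:   IN={}   OUT={b, d}
  B1:   IN={b, d}   OUT={b}
  B2:   IN={b}   OUT={b, c}
  B3:   IN={b, c}   OUT={b, c, d}
  B4:   IN={b, c, d}   OUT={b, c, d}
  B5:   IN={b, c, d}   OUT={b, c, d}
  B6:   IN={c, d}   OUT={c, d}
  B7:   IN={c, d}   OUT={c}
  B8:   IN={c}   OUT={}

Merge at B1: OUT[B1] = IN[B2] = {b}
Applying B1's transfer function to that OUT value gives IN[B1] (row B1 above).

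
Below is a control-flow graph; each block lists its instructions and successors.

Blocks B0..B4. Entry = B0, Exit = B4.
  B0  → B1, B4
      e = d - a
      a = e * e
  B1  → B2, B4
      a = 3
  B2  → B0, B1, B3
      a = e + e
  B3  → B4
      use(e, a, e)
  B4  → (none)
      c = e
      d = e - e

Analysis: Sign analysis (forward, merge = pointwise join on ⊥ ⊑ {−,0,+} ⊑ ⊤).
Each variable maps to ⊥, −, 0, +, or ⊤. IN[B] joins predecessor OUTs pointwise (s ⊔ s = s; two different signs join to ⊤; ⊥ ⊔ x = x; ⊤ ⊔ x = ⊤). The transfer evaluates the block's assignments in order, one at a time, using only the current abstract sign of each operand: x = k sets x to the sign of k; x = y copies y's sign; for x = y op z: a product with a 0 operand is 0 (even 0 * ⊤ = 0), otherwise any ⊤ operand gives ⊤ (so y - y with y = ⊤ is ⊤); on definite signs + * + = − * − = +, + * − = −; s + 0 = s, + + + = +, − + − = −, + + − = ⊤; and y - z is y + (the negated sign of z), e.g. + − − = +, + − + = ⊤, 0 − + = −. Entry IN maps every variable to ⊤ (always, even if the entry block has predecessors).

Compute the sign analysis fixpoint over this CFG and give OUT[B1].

Answer: {a: +, b: ⊤, c: ⊤, d: ⊤, e: ⊤, f: ⊤}

Derivation:
Per-block solution:
  B0:  IN=(all ⊤)  OUT=(all ⊤)
  B1:  IN=(all ⊤)  OUT={a:+; rest ⊤}
  B2:  IN={a:+; rest ⊤}  OUT=(all ⊤)
  B3:  IN=(all ⊤)  OUT=(all ⊤)
  B4:  IN=(all ⊤)  OUT=(all ⊤)

Merge at B1: IN[B1] = OUT[B0] ⊔ OUT[B2] = {a: ⊤, b: ⊤, c: ⊤, d: ⊤, e: ⊤, f: ⊤}
Applying B1's transfer function to that IN value gives OUT[B1] (row B1 above).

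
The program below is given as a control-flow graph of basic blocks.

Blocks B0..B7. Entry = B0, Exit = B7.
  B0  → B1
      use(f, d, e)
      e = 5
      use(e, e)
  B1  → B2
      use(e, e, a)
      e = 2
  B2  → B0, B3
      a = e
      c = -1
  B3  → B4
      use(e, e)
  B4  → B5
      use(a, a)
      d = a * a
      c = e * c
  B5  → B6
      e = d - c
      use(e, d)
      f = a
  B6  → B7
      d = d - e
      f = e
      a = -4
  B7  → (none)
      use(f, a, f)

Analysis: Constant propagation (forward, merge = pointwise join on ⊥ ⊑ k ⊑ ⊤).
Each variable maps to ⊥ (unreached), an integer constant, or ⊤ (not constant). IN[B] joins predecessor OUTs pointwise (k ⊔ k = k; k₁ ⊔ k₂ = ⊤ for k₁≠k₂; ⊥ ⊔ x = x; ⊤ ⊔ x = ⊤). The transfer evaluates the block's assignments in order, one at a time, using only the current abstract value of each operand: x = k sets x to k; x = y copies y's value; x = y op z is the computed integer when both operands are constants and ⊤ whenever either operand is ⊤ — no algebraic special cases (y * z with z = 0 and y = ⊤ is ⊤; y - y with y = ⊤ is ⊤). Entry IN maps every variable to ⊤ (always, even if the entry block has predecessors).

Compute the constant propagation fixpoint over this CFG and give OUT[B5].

Answer: {a: 2, b: ⊤, c: -2, d: 4, e: 6, f: 2}

Working:
Fixpoint table:
  B0:  IN=(all ⊤)  OUT={e:5; rest ⊤}
  B1:  IN={e:5; rest ⊤}  OUT={e:2; rest ⊤}
  B2:  IN={e:2; rest ⊤}  OUT={a:2, c:-1, e:2; rest ⊤}
  B3:  IN={a:2, c:-1, e:2; rest ⊤}  OUT={a:2, c:-1, e:2; rest ⊤}
  B4:  IN={a:2, c:-1, e:2; rest ⊤}  OUT={a:2, c:-2, d:4, e:2; rest ⊤}
  B5:  IN={a:2, c:-2, d:4, e:2; rest ⊤}  OUT={a:2, c:-2, d:4, e:6, f:2; rest ⊤}
  B6:  IN={a:2, c:-2, d:4, e:6, f:2; rest ⊤}  OUT={a:-4, c:-2, d:-2, e:6, f:6; rest ⊤}
  B7:  IN={a:-4, c:-2, d:-2, e:6, f:6; rest ⊤}  OUT={a:-4, c:-2, d:-2, e:6, f:6; rest ⊤}

Merge at B5: IN[B5] = OUT[B4] = {a: 2, b: ⊤, c: -2, d: 4, e: 2, f: ⊤}
Applying B5's transfer function to that IN value gives OUT[B5] (row B5 above).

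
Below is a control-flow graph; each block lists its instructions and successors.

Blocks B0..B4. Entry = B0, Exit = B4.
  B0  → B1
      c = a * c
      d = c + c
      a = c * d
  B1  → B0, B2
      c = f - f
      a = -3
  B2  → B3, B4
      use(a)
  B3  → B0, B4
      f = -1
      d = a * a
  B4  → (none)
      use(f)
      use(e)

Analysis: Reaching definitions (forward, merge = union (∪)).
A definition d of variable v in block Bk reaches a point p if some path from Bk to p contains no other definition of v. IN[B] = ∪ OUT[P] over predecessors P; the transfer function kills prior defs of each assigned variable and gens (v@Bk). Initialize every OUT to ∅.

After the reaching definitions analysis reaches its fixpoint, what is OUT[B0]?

Per-block solution:
  B0:  IN={a@B1, c@B1, d@B0, d@B3, f@B3}  OUT={a@B0, c@B0, d@B0, f@B3}
  B1:  IN={a@B0, c@B0, d@B0, f@B3}  OUT={a@B1, c@B1, d@B0, f@B3}
  B2:  IN={a@B1, c@B1, d@B0, f@B3}  OUT={a@B1, c@B1, d@B0, f@B3}
  B3:  IN={a@B1, c@B1, d@B0, f@B3}  OUT={a@B1, c@B1, d@B3, f@B3}
  B4:  IN={a@B1, c@B1, d@B0, d@B3, f@B3}  OUT={a@B1, c@B1, d@B0, d@B3, f@B3}

Merge at B0 (entry node, so the boundary value {} is joined with the incoming edge(s)): IN[B0] = {} ⊔ OUT[B1] ⊔ OUT[B3] = {a@B1, c@B1, d@B0, d@B3, f@B3}
Applying B0's transfer function to that IN value gives OUT[B0] (row B0 above).

Answer: {a@B0, c@B0, d@B0, f@B3}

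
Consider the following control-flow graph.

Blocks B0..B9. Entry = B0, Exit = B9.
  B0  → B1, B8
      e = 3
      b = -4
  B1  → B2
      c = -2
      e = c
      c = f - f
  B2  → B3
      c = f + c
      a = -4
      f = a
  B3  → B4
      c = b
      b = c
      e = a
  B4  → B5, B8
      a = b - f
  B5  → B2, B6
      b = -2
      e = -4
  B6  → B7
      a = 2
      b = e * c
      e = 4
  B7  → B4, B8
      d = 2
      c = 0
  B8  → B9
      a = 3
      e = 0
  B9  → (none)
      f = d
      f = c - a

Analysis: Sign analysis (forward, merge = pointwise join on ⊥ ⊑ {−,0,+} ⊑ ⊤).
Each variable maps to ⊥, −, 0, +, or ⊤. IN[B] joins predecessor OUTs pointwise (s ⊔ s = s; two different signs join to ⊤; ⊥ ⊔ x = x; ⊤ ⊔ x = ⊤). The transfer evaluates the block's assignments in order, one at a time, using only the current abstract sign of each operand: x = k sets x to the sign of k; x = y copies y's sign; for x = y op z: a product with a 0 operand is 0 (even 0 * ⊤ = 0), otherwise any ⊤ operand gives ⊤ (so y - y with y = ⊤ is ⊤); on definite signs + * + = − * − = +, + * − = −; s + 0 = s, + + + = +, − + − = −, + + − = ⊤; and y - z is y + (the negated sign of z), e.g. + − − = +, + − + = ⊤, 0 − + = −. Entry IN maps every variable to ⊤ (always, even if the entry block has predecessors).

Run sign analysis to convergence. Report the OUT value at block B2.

Answer: {a: -, b: -, c: ⊤, d: ⊤, e: -, f: -}

Trace:
Converged values:
  B0: | IN=(all ⊤) | OUT={b:-, e:+; rest ⊤}
  B1: | IN={b:-, e:+; rest ⊤} | OUT={b:-, e:-; rest ⊤}
  B2: | IN={b:-, e:-; rest ⊤} | OUT={a:-, b:-, e:-, f:-; rest ⊤}
  B3: | IN={a:-, b:-, e:-, f:-; rest ⊤} | OUT={a:-, b:-, c:-, e:-, f:-; rest ⊤}
  B4: | IN={f:-; rest ⊤} | OUT={f:-; rest ⊤}
  B5: | IN={f:-; rest ⊤} | OUT={b:-, e:-, f:-; rest ⊤}
  B6: | IN={b:-, e:-, f:-; rest ⊤} | OUT={a:+, e:+, f:-; rest ⊤}
  B7: | IN={a:+, e:+, f:-; rest ⊤} | OUT={a:+, c:0, d:+, e:+, f:-; rest ⊤}
  B8: | IN=(all ⊤) | OUT={a:+, e:0; rest ⊤}
  B9: | IN={a:+, e:0; rest ⊤} | OUT={a:+, e:0; rest ⊤}

Merge at B2: IN[B2] = OUT[B1] ⊔ OUT[B5] = {a: ⊤, b: -, c: ⊤, d: ⊤, e: -, f: ⊤}
Applying B2's transfer function to that IN value gives OUT[B2] (row B2 above).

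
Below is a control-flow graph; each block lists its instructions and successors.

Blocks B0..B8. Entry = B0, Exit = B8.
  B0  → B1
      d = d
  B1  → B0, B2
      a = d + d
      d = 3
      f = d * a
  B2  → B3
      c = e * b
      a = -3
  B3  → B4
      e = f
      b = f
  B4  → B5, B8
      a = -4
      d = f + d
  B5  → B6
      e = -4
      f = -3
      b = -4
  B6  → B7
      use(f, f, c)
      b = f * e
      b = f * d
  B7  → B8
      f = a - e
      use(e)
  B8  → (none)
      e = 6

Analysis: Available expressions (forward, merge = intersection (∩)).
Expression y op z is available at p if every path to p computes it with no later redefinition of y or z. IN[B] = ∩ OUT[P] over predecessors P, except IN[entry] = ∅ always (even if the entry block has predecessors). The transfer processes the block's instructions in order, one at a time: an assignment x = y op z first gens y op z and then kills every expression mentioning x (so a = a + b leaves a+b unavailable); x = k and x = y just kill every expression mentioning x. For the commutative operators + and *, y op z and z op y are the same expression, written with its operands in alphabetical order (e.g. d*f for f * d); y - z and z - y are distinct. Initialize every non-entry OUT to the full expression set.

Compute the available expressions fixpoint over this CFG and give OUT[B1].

Answer: {a*d}

Derivation:
Fixpoint table:
  B0:  IN={}  OUT={}
  B1:  IN={}  OUT={a*d}
  B2:  IN={a*d}  OUT={b*e}
  B3:  IN={b*e}  OUT={}
  B4:  IN={}  OUT={}
  B5:  IN={}  OUT={}
  B6:  IN={}  OUT={d*f, e*f}
  B7:  IN={d*f, e*f}  OUT={a-e}
  B8:  IN={}  OUT={}

Merge at B1: IN[B1] = OUT[B0] = {}
Applying B1's transfer function to that IN value gives OUT[B1] (row B1 above).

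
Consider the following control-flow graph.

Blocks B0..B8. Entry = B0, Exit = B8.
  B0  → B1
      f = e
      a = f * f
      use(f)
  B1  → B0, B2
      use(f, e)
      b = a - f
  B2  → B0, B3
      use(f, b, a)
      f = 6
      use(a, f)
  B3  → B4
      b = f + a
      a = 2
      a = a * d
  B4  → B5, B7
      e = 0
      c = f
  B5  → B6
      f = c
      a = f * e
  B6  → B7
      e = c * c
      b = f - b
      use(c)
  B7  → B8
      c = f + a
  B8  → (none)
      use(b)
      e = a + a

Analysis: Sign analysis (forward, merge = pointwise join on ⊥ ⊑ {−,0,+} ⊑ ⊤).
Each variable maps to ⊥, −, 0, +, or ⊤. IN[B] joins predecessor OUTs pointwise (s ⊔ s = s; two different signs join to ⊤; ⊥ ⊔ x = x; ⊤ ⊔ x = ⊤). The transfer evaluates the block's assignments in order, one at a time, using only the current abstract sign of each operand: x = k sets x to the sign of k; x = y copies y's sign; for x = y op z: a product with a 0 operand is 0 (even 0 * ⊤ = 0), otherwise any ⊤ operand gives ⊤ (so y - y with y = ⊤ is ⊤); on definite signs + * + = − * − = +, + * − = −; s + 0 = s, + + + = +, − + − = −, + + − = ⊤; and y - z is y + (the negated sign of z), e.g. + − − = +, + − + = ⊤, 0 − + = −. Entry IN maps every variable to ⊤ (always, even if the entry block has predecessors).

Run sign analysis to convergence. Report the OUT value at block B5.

Fixpoint table:
  B0:  IN=(all ⊤)  OUT=(all ⊤)
  B1:  IN=(all ⊤)  OUT=(all ⊤)
  B2:  IN=(all ⊤)  OUT={f:+; rest ⊤}
  B3:  IN={f:+; rest ⊤}  OUT={f:+; rest ⊤}
  B4:  IN={f:+; rest ⊤}  OUT={c:+, e:0, f:+; rest ⊤}
  B5:  IN={c:+, e:0, f:+; rest ⊤}  OUT={a:0, c:+, e:0, f:+; rest ⊤}
  B6:  IN={a:0, c:+, e:0, f:+; rest ⊤}  OUT={a:0, c:+, e:+, f:+; rest ⊤}
  B7:  IN={c:+, f:+; rest ⊤}  OUT={f:+; rest ⊤}
  B8:  IN={f:+; rest ⊤}  OUT={f:+; rest ⊤}

Merge at B5: IN[B5] = OUT[B4] = {a: ⊤, b: ⊤, c: +, d: ⊤, e: 0, f: +}
Applying B5's transfer function to that IN value gives OUT[B5] (row B5 above).

Answer: {a: 0, b: ⊤, c: +, d: ⊤, e: 0, f: +}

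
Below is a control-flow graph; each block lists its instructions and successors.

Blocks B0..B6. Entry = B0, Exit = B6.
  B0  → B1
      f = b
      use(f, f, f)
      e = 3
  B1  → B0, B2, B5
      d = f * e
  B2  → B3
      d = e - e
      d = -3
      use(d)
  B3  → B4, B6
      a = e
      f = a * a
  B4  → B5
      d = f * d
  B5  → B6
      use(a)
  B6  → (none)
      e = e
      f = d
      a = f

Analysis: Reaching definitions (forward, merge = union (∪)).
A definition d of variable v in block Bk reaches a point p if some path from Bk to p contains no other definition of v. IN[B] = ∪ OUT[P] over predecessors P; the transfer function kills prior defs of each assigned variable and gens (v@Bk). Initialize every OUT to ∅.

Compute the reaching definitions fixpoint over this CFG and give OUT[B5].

Answer: {a@B3, d@B1, d@B4, e@B0, f@B0, f@B3}

Trace:
Converged values:
  B0: | IN={d@B1, e@B0, f@B0} | OUT={d@B1, e@B0, f@B0}
  B1: | IN={d@B1, e@B0, f@B0} | OUT={d@B1, e@B0, f@B0}
  B2: | IN={d@B1, e@B0, f@B0} | OUT={d@B2, e@B0, f@B0}
  B3: | IN={d@B2, e@B0, f@B0} | OUT={a@B3, d@B2, e@B0, f@B3}
  B4: | IN={a@B3, d@B2, e@B0, f@B3} | OUT={a@B3, d@B4, e@B0, f@B3}
  B5: | IN={a@B3, d@B1, d@B4, e@B0, f@B0, f@B3} | OUT={a@B3, d@B1, d@B4, e@B0, f@B0, f@B3}
  B6: | IN={a@B3, d@B1, d@B2, d@B4, e@B0, f@B0, f@B3} | OUT={a@B6, d@B1, d@B2, d@B4, e@B6, f@B6}

Merge at B5: IN[B5] = OUT[B1] ⊔ OUT[B4] = {a@B3, d@B1, d@B4, e@B0, f@B0, f@B3}
Applying B5's transfer function to that IN value gives OUT[B5] (row B5 above).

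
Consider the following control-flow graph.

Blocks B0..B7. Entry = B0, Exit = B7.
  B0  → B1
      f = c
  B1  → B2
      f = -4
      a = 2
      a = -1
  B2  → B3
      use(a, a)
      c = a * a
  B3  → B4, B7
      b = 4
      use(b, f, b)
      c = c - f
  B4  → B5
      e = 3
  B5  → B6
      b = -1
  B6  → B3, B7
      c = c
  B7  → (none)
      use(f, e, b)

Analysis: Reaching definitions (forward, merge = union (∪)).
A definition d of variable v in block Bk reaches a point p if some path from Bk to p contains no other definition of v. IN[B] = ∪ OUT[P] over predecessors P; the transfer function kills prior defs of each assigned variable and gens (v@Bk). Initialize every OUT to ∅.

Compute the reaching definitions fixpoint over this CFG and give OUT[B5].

Converged values:
  B0:  IN={}  OUT={f@B0}
  B1:  IN={f@B0}  OUT={a@B1, f@B1}
  B2:  IN={a@B1, f@B1}  OUT={a@B1, c@B2, f@B1}
  B3:  IN={a@B1, b@B5, c@B2, c@B6, e@B4, f@B1}  OUT={a@B1, b@B3, c@B3, e@B4, f@B1}
  B4:  IN={a@B1, b@B3, c@B3, e@B4, f@B1}  OUT={a@B1, b@B3, c@B3, e@B4, f@B1}
  B5:  IN={a@B1, b@B3, c@B3, e@B4, f@B1}  OUT={a@B1, b@B5, c@B3, e@B4, f@B1}
  B6:  IN={a@B1, b@B5, c@B3, e@B4, f@B1}  OUT={a@B1, b@B5, c@B6, e@B4, f@B1}
  B7:  IN={a@B1, b@B3, b@B5, c@B3, c@B6, e@B4, f@B1}  OUT={a@B1, b@B3, b@B5, c@B3, c@B6, e@B4, f@B1}

Merge at B5: IN[B5] = OUT[B4] = {a@B1, b@B3, c@B3, e@B4, f@B1}
Applying B5's transfer function to that IN value gives OUT[B5] (row B5 above).

Answer: {a@B1, b@B5, c@B3, e@B4, f@B1}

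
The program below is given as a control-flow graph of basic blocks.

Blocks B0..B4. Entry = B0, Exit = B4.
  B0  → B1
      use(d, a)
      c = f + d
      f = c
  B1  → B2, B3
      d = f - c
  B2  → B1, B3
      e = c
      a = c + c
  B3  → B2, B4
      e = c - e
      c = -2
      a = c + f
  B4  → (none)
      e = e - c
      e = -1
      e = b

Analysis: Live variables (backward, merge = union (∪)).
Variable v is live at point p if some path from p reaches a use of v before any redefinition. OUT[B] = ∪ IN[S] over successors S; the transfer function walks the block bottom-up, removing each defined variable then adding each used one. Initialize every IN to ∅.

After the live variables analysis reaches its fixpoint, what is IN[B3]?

Answer: {b, c, e, f}

Trace:
Per-block solution:
  B0:  IN={a, b, d, e, f}  OUT={b, c, e, f}
  B1:  IN={b, c, e, f}  OUT={b, c, e, f}
  B2:  IN={b, c, f}  OUT={b, c, e, f}
  B3:  IN={b, c, e, f}  OUT={b, c, e, f}
  B4:  IN={b, c, e}  OUT={}

Merge at B3: OUT[B3] = IN[B2] ⊔ IN[B4] = {b, c, e, f}
Applying B3's transfer function to that OUT value gives IN[B3] (row B3 above).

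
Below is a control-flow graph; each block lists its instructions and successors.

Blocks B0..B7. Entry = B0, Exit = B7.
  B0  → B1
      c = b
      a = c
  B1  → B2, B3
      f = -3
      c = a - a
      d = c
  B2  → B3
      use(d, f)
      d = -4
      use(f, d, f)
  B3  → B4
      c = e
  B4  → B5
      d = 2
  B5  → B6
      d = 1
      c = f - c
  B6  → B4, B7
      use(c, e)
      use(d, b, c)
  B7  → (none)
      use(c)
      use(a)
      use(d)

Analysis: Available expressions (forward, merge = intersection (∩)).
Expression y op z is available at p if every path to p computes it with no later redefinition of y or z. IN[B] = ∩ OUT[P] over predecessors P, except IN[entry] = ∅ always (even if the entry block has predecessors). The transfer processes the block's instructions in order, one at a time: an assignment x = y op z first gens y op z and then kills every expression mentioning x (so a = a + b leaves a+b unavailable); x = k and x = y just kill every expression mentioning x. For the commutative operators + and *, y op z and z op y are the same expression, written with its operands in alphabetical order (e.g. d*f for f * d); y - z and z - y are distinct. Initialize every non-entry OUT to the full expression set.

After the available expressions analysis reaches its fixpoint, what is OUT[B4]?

Answer: {a-a}

Derivation:
Converged values:
  B0:   IN={}   OUT={}
  B1:   IN={}   OUT={a-a}
  B2:   IN={a-a}   OUT={a-a}
  B3:   IN={a-a}   OUT={a-a}
  B4:   IN={a-a}   OUT={a-a}
  B5:   IN={a-a}   OUT={a-a}
  B6:   IN={a-a}   OUT={a-a}
  B7:   IN={a-a}   OUT={a-a}

Merge at B4: IN[B4] = OUT[B3] ∩ OUT[B6] = {a-a}
Applying B4's transfer function to that IN value gives OUT[B4] (row B4 above).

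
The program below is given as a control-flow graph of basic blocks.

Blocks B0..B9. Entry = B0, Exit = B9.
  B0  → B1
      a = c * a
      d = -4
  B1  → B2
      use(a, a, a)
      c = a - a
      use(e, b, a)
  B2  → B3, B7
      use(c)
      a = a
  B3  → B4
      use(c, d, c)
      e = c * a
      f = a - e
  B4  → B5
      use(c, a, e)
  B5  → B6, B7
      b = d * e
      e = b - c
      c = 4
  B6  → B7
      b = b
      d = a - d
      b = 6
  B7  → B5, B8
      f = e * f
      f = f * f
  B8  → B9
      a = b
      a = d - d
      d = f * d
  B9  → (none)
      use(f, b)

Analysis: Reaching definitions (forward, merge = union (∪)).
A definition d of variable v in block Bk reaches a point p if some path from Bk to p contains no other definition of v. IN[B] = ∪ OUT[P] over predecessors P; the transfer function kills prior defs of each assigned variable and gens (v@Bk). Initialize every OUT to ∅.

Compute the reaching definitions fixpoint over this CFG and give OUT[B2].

Answer: {a@B2, c@B1, d@B0}

Working:
Per-block solution:
  B0: | IN={} | OUT={a@B0, d@B0}
  B1: | IN={a@B0, d@B0} | OUT={a@B0, c@B1, d@B0}
  B2: | IN={a@B0, c@B1, d@B0} | OUT={a@B2, c@B1, d@B0}
  B3: | IN={a@B2, c@B1, d@B0} | OUT={a@B2, c@B1, d@B0, e@B3, f@B3}
  B4: | IN={a@B2, c@B1, d@B0, e@B3, f@B3} | OUT={a@B2, c@B1, d@B0, e@B3, f@B3}
  B5: | IN={a@B2, b@B5, b@B6, c@B1, c@B5, d@B0, d@B6, e@B3, e@B5, f@B3, f@B7} | OUT={a@B2, b@B5, c@B5, d@B0, d@B6, e@B5, f@B3, f@B7}
  B6: | IN={a@B2, b@B5, c@B5, d@B0, d@B6, e@B5, f@B3, f@B7} | OUT={a@B2, b@B6, c@B5, d@B6, e@B5, f@B3, f@B7}
  B7: | IN={a@B2, b@B5, b@B6, c@B1, c@B5, d@B0, d@B6, e@B5, f@B3, f@B7} | OUT={a@B2, b@B5, b@B6, c@B1, c@B5, d@B0, d@B6, e@B5, f@B7}
  B8: | IN={a@B2, b@B5, b@B6, c@B1, c@B5, d@B0, d@B6, e@B5, f@B7} | OUT={a@B8, b@B5, b@B6, c@B1, c@B5, d@B8, e@B5, f@B7}
  B9: | IN={a@B8, b@B5, b@B6, c@B1, c@B5, d@B8, e@B5, f@B7} | OUT={a@B8, b@B5, b@B6, c@B1, c@B5, d@B8, e@B5, f@B7}

Merge at B2: IN[B2] = OUT[B1] = {a@B0, c@B1, d@B0}
Applying B2's transfer function to that IN value gives OUT[B2] (row B2 above).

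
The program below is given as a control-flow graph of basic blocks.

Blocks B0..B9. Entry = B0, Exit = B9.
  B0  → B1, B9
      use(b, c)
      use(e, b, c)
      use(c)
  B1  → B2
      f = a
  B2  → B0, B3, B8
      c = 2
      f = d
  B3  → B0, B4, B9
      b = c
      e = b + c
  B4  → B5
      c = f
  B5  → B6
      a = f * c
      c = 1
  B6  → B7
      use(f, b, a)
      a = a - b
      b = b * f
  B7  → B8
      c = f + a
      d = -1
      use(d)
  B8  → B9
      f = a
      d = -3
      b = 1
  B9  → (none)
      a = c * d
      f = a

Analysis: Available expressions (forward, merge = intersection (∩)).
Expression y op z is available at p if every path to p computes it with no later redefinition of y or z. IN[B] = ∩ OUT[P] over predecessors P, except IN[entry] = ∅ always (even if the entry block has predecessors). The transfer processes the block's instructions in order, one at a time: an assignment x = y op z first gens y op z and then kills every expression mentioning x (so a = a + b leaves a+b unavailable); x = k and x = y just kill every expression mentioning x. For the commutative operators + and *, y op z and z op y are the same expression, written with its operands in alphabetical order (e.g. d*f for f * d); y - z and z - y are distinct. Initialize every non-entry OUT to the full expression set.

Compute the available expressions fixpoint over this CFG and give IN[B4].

Per-block solution:
  B0: | IN={} | OUT={}
  B1: | IN={} | OUT={}
  B2: | IN={} | OUT={}
  B3: | IN={} | OUT={b+c}
  B4: | IN={b+c} | OUT={}
  B5: | IN={} | OUT={}
  B6: | IN={} | OUT={}
  B7: | IN={} | OUT={a+f}
  B8: | IN={} | OUT={}
  B9: | IN={} | OUT={c*d}

Merge at B4: IN[B4] = OUT[B3] = {b+c}

Answer: {b+c}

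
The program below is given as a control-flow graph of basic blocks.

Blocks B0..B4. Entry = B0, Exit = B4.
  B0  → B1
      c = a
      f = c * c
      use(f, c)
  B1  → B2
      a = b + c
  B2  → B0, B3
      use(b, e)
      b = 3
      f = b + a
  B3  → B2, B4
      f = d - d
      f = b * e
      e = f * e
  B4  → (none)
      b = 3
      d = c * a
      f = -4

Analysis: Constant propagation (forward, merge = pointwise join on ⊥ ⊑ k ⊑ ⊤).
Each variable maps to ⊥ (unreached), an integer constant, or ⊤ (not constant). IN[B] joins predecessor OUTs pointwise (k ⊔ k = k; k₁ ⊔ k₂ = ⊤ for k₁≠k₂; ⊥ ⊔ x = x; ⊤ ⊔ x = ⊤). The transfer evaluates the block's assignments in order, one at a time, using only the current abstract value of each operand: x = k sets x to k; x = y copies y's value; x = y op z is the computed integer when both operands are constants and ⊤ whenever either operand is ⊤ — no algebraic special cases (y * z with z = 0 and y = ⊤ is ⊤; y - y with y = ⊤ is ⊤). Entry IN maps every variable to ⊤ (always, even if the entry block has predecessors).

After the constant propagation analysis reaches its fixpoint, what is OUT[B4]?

Answer: {a: ⊤, b: 3, c: ⊤, d: ⊤, e: ⊤, f: -4}

Trace:
Per-block solution:
  B0: | IN=(all ⊤) | OUT=(all ⊤)
  B1: | IN=(all ⊤) | OUT=(all ⊤)
  B2: | IN=(all ⊤) | OUT={b:3; rest ⊤}
  B3: | IN={b:3; rest ⊤} | OUT={b:3; rest ⊤}
  B4: | IN={b:3; rest ⊤} | OUT={b:3, f:-4; rest ⊤}

Merge at B4: IN[B4] = OUT[B3] = {a: ⊤, b: 3, c: ⊤, d: ⊤, e: ⊤, f: ⊤}
Applying B4's transfer function to that IN value gives OUT[B4] (row B4 above).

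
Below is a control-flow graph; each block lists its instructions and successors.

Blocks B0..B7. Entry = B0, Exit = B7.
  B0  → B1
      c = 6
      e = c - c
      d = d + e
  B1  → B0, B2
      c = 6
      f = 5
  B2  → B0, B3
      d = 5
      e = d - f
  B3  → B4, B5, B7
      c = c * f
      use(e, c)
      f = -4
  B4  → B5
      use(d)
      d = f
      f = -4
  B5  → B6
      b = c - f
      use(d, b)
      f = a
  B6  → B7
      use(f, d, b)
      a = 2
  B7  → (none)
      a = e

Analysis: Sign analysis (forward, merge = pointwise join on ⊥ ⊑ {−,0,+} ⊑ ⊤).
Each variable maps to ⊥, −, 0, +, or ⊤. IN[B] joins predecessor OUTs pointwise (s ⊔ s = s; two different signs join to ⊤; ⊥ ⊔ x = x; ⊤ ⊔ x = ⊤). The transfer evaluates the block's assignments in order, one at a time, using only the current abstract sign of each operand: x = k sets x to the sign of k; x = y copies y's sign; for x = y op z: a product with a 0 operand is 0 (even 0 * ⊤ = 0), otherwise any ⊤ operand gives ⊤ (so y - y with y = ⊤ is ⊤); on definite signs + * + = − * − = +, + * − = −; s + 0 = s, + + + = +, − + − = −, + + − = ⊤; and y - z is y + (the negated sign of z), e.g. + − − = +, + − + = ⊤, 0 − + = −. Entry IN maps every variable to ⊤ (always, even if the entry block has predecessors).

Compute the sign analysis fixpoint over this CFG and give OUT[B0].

Answer: {a: ⊤, b: ⊤, c: +, d: ⊤, e: ⊤, f: ⊤}

Working:
Fixpoint table:
  B0:  IN=(all ⊤)  OUT={c:+; rest ⊤}
  B1:  IN={c:+; rest ⊤}  OUT={c:+, f:+; rest ⊤}
  B2:  IN={c:+, f:+; rest ⊤}  OUT={c:+, d:+, f:+; rest ⊤}
  B3:  IN={c:+, d:+, f:+; rest ⊤}  OUT={c:+, d:+, f:-; rest ⊤}
  B4:  IN={c:+, d:+, f:-; rest ⊤}  OUT={c:+, d:-, f:-; rest ⊤}
  B5:  IN={c:+, f:-; rest ⊤}  OUT={b:+, c:+; rest ⊤}
  B6:  IN={b:+, c:+; rest ⊤}  OUT={a:+, b:+, c:+; rest ⊤}
  B7:  IN={c:+; rest ⊤}  OUT={c:+; rest ⊤}

Merge at B0 (entry node, so the boundary value (all ⊤) is joined with the incoming edge(s)): IN[B0] = (all ⊤) ⊔ OUT[B1] ⊔ OUT[B2] = {a: ⊤, b: ⊤, c: ⊤, d: ⊤, e: ⊤, f: ⊤}
Applying B0's transfer function to that IN value gives OUT[B0] (row B0 above).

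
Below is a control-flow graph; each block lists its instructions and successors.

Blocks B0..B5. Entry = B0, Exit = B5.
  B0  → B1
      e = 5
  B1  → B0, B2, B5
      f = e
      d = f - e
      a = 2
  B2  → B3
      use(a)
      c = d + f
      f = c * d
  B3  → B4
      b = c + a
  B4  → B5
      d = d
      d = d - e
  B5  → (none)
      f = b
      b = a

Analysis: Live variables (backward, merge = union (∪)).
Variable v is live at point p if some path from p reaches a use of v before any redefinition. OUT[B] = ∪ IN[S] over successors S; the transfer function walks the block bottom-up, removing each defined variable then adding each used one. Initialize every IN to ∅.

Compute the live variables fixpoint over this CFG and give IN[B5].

Fixpoint table:
  B0: | IN={b} | OUT={b, e}
  B1: | IN={b, e} | OUT={a, b, d, e, f}
  B2: | IN={a, d, e, f} | OUT={a, c, d, e}
  B3: | IN={a, c, d, e} | OUT={a, b, d, e}
  B4: | IN={a, b, d, e} | OUT={a, b}
  B5: | IN={a, b} | OUT={}

B5 is the boundary node: OUT[B5] = {}
Applying B5's transfer function to that OUT value gives IN[B5] (row B5 above).

Answer: {a, b}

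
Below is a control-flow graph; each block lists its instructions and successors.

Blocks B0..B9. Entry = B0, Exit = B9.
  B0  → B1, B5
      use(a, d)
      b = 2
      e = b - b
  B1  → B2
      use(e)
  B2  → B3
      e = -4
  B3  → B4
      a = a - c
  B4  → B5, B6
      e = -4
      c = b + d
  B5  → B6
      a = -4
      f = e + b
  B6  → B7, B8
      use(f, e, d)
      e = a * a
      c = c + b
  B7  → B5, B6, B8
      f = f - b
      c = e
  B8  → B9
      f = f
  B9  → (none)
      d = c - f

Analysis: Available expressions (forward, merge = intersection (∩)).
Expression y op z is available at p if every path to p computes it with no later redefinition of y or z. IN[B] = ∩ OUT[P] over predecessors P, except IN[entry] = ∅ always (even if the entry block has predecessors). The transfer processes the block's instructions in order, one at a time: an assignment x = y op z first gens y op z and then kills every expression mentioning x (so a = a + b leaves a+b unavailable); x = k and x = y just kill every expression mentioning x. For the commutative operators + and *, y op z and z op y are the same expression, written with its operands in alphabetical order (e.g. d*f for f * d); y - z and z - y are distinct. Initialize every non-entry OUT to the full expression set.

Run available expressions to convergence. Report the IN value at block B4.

Converged values:
  B0: | IN={} | OUT={b-b}
  B1: | IN={b-b} | OUT={b-b}
  B2: | IN={b-b} | OUT={b-b}
  B3: | IN={b-b} | OUT={b-b}
  B4: | IN={b-b} | OUT={b+d, b-b}
  B5: | IN={b-b} | OUT={b+e, b-b}
  B6: | IN={b-b} | OUT={a*a, b-b}
  B7: | IN={a*a, b-b} | OUT={a*a, b-b}
  B8: | IN={a*a, b-b} | OUT={a*a, b-b}
  B9: | IN={a*a, b-b} | OUT={a*a, b-b, c-f}

Merge at B4: IN[B4] = OUT[B3] = {b-b}

Answer: {b-b}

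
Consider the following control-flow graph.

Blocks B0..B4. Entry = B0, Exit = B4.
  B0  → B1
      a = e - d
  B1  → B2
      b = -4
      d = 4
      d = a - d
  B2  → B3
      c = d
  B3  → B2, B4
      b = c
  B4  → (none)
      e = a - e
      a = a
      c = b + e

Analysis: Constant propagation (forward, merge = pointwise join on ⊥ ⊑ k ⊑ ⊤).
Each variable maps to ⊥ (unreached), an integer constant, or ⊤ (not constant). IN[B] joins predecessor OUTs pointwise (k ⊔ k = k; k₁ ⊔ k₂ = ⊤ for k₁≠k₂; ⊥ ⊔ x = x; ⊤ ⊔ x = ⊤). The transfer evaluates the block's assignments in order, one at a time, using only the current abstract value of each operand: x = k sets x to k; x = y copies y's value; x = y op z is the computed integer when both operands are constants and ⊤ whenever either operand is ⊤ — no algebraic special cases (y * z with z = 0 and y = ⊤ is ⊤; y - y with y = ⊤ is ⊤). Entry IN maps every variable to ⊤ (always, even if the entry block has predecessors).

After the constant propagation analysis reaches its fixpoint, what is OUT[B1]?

Fixpoint table:
  B0:   IN=(all ⊤)   OUT=(all ⊤)
  B1:   IN=(all ⊤)   OUT={b:-4; rest ⊤}
  B2:   IN=(all ⊤)   OUT=(all ⊤)
  B3:   IN=(all ⊤)   OUT=(all ⊤)
  B4:   IN=(all ⊤)   OUT=(all ⊤)

Merge at B1: IN[B1] = OUT[B0] = {a: ⊤, b: ⊤, c: ⊤, d: ⊤, e: ⊤, f: ⊤}
Applying B1's transfer function to that IN value gives OUT[B1] (row B1 above).

Answer: {a: ⊤, b: -4, c: ⊤, d: ⊤, e: ⊤, f: ⊤}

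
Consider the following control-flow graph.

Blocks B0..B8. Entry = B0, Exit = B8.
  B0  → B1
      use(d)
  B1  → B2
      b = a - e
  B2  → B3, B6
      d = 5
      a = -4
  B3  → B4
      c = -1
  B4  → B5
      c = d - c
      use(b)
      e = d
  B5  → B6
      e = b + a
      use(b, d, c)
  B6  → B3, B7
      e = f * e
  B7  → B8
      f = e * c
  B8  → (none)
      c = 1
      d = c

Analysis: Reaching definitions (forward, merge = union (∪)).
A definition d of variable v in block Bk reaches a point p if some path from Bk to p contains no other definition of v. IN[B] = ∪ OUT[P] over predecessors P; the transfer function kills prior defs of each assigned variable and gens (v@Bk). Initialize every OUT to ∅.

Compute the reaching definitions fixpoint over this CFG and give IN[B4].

Converged values:
  B0: | IN={} | OUT={}
  B1: | IN={} | OUT={b@B1}
  B2: | IN={b@B1} | OUT={a@B2, b@B1, d@B2}
  B3: | IN={a@B2, b@B1, c@B4, d@B2, e@B6} | OUT={a@B2, b@B1, c@B3, d@B2, e@B6}
  B4: | IN={a@B2, b@B1, c@B3, d@B2, e@B6} | OUT={a@B2, b@B1, c@B4, d@B2, e@B4}
  B5: | IN={a@B2, b@B1, c@B4, d@B2, e@B4} | OUT={a@B2, b@B1, c@B4, d@B2, e@B5}
  B6: | IN={a@B2, b@B1, c@B4, d@B2, e@B5} | OUT={a@B2, b@B1, c@B4, d@B2, e@B6}
  B7: | IN={a@B2, b@B1, c@B4, d@B2, e@B6} | OUT={a@B2, b@B1, c@B4, d@B2, e@B6, f@B7}
  B8: | IN={a@B2, b@B1, c@B4, d@B2, e@B6, f@B7} | OUT={a@B2, b@B1, c@B8, d@B8, e@B6, f@B7}

Merge at B4: IN[B4] = OUT[B3] = {a@B2, b@B1, c@B3, d@B2, e@B6}

Answer: {a@B2, b@B1, c@B3, d@B2, e@B6}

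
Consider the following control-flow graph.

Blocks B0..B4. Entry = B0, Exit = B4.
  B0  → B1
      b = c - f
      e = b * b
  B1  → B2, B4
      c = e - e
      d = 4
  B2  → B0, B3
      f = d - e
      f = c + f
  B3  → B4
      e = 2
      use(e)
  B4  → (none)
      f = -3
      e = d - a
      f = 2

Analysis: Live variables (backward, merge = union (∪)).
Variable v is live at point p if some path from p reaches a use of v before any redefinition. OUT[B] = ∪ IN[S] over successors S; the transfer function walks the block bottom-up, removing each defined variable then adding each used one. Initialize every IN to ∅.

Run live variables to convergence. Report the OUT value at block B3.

Answer: {a, d}

Derivation:
Per-block solution:
  B0:  IN={a, c, f}  OUT={a, e}
  B1:  IN={a, e}  OUT={a, c, d, e}
  B2:  IN={a, c, d, e}  OUT={a, c, d, f}
  B3:  IN={a, d}  OUT={a, d}
  B4:  IN={a, d}  OUT={}

Merge at B3: OUT[B3] = IN[B4] = {a, d}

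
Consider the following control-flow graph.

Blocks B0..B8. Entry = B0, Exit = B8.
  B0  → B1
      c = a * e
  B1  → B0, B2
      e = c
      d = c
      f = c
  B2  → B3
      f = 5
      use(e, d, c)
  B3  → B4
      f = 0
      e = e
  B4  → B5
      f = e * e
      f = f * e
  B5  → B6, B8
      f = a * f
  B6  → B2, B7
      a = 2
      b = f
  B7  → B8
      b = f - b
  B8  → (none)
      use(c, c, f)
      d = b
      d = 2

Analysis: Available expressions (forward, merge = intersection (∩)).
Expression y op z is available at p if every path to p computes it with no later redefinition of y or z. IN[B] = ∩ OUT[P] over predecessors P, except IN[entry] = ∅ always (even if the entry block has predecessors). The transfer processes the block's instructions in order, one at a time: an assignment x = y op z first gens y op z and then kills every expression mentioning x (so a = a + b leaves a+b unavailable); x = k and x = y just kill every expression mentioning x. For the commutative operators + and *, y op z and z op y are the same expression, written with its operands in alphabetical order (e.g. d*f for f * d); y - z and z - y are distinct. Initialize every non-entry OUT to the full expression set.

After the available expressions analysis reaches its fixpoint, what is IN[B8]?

Converged values:
  B0: | IN={} | OUT={a*e}
  B1: | IN={a*e} | OUT={}
  B2: | IN={} | OUT={}
  B3: | IN={} | OUT={}
  B4: | IN={} | OUT={e*e}
  B5: | IN={e*e} | OUT={e*e}
  B6: | IN={e*e} | OUT={e*e}
  B7: | IN={e*e} | OUT={e*e}
  B8: | IN={e*e} | OUT={e*e}

Merge at B8: IN[B8] = OUT[B5] ∩ OUT[B7] = {e*e}

Answer: {e*e}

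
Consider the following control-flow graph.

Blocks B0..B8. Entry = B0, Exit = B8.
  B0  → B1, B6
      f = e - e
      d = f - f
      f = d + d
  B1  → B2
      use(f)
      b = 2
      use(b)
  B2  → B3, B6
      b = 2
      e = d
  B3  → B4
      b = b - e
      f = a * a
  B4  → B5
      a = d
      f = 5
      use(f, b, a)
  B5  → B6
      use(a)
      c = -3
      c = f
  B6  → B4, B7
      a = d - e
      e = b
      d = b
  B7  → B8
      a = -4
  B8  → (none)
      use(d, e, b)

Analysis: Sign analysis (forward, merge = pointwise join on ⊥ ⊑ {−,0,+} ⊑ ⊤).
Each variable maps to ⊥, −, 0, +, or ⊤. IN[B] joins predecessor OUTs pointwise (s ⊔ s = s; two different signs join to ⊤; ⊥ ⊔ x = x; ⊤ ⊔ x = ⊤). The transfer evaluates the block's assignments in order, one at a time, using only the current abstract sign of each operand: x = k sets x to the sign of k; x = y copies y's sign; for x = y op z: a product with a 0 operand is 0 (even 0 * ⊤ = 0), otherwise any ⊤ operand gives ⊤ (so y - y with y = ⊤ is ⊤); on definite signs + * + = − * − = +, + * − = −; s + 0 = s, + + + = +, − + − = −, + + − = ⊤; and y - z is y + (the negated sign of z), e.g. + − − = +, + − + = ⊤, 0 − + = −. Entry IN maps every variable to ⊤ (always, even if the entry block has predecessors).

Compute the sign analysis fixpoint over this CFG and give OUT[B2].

Per-block solution:
  B0: | IN=(all ⊤) | OUT=(all ⊤)
  B1: | IN=(all ⊤) | OUT={b:+; rest ⊤}
  B2: | IN={b:+; rest ⊤} | OUT={b:+; rest ⊤}
  B3: | IN={b:+; rest ⊤} | OUT=(all ⊤)
  B4: | IN=(all ⊤) | OUT={f:+; rest ⊤}
  B5: | IN={f:+; rest ⊤} | OUT={c:+, f:+; rest ⊤}
  B6: | IN=(all ⊤) | OUT=(all ⊤)
  B7: | IN=(all ⊤) | OUT={a:-; rest ⊤}
  B8: | IN={a:-; rest ⊤} | OUT={a:-; rest ⊤}

Merge at B2: IN[B2] = OUT[B1] = {a: ⊤, b: +, c: ⊤, d: ⊤, e: ⊤, f: ⊤}
Applying B2's transfer function to that IN value gives OUT[B2] (row B2 above).

Answer: {a: ⊤, b: +, c: ⊤, d: ⊤, e: ⊤, f: ⊤}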